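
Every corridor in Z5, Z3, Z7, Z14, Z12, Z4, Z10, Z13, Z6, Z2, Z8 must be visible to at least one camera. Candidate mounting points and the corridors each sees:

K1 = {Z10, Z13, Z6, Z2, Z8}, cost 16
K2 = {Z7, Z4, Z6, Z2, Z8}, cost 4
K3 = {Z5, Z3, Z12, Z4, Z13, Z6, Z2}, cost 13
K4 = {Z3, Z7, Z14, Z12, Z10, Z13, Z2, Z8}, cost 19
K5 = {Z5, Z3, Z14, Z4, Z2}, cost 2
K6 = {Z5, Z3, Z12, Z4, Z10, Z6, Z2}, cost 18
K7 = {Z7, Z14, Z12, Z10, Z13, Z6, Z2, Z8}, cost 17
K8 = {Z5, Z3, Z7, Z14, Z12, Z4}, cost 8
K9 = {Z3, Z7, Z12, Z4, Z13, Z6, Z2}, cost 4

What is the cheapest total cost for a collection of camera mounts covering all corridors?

K5, K7 cover every corridor at cost 2 + 17 = 19.
Any cover uses at least 2 camera mounts; among all covering selections none totals below 19.

19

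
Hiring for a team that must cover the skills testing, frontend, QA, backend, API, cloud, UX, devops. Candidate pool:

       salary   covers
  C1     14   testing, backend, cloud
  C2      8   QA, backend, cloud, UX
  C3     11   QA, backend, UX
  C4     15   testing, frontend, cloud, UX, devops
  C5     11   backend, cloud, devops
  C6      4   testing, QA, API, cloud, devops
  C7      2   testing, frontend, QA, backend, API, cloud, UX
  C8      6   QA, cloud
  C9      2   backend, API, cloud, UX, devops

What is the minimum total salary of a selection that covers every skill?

C7, C9 cover every skill at salary 2 + 2 = 4.
Any cover uses at least 2 candidates; among all covering selections none totals below 4.

4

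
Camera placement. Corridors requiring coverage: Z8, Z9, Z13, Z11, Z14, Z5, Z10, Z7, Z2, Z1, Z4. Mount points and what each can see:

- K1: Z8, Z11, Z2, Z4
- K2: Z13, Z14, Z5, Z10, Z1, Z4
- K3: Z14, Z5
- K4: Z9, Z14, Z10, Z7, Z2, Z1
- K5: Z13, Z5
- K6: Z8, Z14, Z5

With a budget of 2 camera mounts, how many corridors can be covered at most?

9

Choosing K1, K2 covers {Z8, Z13, Z11, Z14, Z5, Z10, Z2, Z1, Z4} — 9 corridors.
No choice of 2 camera mounts does better; here Z9, Z7 are left uncovered.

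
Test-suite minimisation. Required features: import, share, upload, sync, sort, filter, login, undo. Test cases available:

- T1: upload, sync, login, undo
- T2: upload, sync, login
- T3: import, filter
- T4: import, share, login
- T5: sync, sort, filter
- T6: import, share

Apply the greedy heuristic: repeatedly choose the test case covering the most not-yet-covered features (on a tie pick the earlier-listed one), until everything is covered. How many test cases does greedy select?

Pick 1: T1 covers 4 new features (upload, sync, login, undo).
Pick 2: T3 covers 2 new features (import, filter).
Pick 3: T4 covers 1 new features (share).
Pick 4: T5 covers 1 new features (sort).
Greedy uses 4 test cases. (The true minimum is 3.)

4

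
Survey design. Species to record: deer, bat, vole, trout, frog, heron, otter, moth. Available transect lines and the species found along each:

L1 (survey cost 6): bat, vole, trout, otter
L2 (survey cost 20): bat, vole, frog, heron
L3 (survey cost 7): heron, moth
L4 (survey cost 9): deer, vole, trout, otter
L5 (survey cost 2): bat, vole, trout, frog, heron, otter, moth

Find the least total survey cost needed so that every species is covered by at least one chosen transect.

11

L4, L5 cover every species at survey cost 9 + 2 = 11.
Any cover uses at least 2 transects; among all covering selections none totals below 11.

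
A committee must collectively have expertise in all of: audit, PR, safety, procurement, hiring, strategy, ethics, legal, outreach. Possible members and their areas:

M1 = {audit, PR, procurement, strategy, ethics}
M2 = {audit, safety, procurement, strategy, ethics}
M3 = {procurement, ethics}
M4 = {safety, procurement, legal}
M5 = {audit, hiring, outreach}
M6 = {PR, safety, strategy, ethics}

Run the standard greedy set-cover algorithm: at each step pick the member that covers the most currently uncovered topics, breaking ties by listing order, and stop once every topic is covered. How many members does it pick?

3

Pick 1: M1 covers 5 new topics (audit, PR, procurement, strategy, ethics).
Pick 2: M4 covers 2 new topics (safety, legal).
Pick 3: M5 covers 2 new topics (hiring, outreach).
Greedy uses 3 members.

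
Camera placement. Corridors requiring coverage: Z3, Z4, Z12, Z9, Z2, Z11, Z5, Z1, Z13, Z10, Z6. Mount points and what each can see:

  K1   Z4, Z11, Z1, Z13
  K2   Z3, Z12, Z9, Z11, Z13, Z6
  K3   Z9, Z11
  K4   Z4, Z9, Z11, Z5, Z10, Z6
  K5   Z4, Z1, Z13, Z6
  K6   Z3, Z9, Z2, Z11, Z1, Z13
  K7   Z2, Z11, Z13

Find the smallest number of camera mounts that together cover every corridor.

K2, K4, K6 together cover {Z3, Z4, Z12, Z9, Z2, Z11, Z5, Z1, Z13, Z10, Z6} — every corridor.
No 2 of the 7 camera mounts cover everything (all 21 pairs fall short), so 3 is minimum.

3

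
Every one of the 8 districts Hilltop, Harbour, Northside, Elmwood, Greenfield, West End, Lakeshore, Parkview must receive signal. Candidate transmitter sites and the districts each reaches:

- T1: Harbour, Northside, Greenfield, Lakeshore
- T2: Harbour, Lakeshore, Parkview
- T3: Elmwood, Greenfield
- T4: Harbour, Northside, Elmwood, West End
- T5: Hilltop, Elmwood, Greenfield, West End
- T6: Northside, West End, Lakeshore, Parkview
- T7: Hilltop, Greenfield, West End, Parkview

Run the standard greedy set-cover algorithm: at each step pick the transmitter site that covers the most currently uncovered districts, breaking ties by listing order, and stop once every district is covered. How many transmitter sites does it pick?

3

Pick 1: T1 covers 4 new districts (Harbour, Northside, Greenfield, Lakeshore).
Pick 2: T5 covers 3 new districts (Hilltop, Elmwood, West End).
Pick 3: T2 covers 1 new districts (Parkview).
Greedy uses 3 transmitter sites.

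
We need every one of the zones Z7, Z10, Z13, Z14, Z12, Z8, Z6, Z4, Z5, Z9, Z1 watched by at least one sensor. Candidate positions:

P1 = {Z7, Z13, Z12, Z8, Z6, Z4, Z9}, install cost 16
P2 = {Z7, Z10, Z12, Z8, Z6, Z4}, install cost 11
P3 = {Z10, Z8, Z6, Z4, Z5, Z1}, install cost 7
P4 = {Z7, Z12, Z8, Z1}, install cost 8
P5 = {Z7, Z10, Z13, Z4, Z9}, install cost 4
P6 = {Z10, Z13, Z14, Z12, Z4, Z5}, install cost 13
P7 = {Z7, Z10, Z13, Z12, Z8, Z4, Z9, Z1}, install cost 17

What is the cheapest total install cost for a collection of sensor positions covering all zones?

24

P3, P5, P6 cover every zone at install cost 7 + 4 + 13 = 24.
Any cover uses at least 3 sensor positions; among all covering selections none totals below 24.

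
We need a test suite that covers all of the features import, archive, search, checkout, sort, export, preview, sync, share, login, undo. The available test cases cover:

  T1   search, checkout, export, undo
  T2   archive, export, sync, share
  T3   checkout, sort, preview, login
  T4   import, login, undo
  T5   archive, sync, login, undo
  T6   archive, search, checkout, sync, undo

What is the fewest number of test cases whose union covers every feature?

4

T1, T2, T3, T4 together cover {import, archive, search, checkout, sort, export, preview, sync, share, login, undo} — every feature.
No 3 of the 6 test cases cover everything (all 20 triples fall short), so 4 is minimum.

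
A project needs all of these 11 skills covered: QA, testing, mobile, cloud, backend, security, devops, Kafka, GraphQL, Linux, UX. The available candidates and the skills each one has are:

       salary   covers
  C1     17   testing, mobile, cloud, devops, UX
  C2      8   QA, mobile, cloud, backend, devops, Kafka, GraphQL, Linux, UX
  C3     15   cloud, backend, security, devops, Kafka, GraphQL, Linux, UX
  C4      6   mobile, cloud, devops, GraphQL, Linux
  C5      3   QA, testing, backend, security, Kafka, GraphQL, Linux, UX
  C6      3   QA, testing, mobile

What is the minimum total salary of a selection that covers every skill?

9

C4, C5 cover every skill at salary 6 + 3 = 9.
Any cover uses at least 2 candidates; among all covering selections none totals below 9.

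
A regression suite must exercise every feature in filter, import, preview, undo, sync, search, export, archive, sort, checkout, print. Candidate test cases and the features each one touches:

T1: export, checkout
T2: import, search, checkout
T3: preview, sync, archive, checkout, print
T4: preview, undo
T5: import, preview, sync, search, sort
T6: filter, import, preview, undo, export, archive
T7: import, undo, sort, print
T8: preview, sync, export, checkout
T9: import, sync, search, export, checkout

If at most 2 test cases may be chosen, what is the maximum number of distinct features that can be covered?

Choosing T3, T6 covers {filter, import, preview, undo, sync, export, archive, checkout, print} — 9 features.
No choice of 2 test cases does better; here search, sort are left uncovered.

9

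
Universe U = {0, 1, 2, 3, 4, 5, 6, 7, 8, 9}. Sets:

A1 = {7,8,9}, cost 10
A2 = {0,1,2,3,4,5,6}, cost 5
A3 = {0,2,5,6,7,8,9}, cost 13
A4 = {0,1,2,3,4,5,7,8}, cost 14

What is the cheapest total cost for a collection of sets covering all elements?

A1, A2 cover every element at cost 10 + 5 = 15.
Any cover uses at least 2 sets; among all covering selections none totals below 15.

15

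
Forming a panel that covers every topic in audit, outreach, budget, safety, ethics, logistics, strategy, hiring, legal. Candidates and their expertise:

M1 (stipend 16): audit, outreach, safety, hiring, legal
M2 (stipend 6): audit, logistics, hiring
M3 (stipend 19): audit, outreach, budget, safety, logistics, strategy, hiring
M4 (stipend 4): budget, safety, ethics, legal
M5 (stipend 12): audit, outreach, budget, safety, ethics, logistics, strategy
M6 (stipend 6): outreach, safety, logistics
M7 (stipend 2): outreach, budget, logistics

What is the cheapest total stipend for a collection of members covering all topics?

M2, M4, M5 cover every topic at stipend 6 + 4 + 12 = 22.
Any cover uses at least 2 members; among all covering selections none totals below 22.
Greedy by coverage-per-stipend would pick M7, M4, M2, M5 for 24 — worse than the optimum 22.

22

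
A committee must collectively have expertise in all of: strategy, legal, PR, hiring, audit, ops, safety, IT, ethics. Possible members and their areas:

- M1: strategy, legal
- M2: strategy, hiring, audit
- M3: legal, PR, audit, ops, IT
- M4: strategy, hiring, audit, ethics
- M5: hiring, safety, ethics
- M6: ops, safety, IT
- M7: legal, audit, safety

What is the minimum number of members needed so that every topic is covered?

3

M1, M3, M5 together cover {strategy, legal, PR, hiring, audit, ops, safety, IT, ethics} — every topic.
No 2 of the 7 members cover everything (all 21 pairs fall short), so 3 is minimum.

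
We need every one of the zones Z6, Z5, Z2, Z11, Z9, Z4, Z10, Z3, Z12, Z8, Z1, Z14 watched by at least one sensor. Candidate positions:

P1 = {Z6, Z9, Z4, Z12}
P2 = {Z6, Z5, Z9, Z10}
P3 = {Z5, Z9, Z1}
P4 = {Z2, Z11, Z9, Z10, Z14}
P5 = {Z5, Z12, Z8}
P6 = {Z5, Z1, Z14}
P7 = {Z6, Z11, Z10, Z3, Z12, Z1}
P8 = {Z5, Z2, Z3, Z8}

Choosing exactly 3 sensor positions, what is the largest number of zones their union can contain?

11

Choosing P1, P4, P8 covers {Z6, Z5, Z2, Z11, Z9, Z4, Z10, Z3, Z12, Z8, Z14} — 11 zones.
No choice of 3 sensor positions does better; here Z1 is left uncovered.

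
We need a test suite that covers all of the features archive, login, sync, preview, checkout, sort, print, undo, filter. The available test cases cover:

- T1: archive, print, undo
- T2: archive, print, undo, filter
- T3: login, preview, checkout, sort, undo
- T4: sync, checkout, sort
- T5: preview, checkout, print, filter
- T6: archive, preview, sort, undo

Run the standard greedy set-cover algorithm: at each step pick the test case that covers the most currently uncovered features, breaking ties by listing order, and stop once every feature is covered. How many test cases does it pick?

3

Pick 1: T3 covers 5 new features (login, preview, checkout, sort, undo).
Pick 2: T2 covers 3 new features (archive, print, filter).
Pick 3: T4 covers 1 new features (sync).
Greedy uses 3 test cases.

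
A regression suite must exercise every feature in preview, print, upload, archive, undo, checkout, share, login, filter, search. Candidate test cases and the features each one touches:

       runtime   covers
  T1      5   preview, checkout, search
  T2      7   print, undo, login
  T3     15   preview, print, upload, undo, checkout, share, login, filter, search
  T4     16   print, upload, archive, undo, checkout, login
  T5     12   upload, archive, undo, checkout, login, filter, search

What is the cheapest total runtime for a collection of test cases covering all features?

T3, T5 cover every feature at runtime 15 + 12 = 27.
Any cover uses at least 2 test cases; among all covering selections none totals below 27.
Greedy by coverage-per-runtime would pick T1, T2, T5, T3 for 39 — worse than the optimum 27.

27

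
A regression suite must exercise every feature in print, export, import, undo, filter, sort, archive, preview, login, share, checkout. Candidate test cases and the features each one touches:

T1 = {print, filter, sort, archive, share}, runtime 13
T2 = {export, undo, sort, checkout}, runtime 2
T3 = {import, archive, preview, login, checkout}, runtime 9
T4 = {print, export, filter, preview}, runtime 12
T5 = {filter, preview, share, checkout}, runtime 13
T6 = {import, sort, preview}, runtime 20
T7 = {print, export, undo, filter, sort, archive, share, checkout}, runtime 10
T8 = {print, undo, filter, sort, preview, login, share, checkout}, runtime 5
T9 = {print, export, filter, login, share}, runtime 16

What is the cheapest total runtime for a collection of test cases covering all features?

T2, T3, T8 cover every feature at runtime 2 + 9 + 5 = 16.
Any cover uses at least 2 test cases; among all covering selections none totals below 16.

16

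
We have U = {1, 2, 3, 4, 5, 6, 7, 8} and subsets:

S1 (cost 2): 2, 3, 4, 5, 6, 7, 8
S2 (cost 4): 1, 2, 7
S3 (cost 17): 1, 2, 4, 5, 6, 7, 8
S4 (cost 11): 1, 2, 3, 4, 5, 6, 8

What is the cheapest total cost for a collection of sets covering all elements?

S1, S2 cover every element at cost 2 + 4 = 6.
Any cover uses at least 2 sets; among all covering selections none totals below 6.

6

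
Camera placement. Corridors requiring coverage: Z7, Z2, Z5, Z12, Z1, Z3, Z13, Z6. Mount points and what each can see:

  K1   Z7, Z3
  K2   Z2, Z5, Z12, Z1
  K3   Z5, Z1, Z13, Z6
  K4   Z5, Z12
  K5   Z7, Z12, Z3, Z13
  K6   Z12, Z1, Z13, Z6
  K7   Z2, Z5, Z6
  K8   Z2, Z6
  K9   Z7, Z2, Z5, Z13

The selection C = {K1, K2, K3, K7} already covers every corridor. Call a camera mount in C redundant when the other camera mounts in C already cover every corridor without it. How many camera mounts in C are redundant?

1

Drop K1: Z7, Z3 uncovered — not redundant.
Drop K2: Z12 uncovered — not redundant.
Drop K3: Z13 uncovered — not redundant.
Drop K7: the rest still cover every corridor — redundant.
1 redundant: K7.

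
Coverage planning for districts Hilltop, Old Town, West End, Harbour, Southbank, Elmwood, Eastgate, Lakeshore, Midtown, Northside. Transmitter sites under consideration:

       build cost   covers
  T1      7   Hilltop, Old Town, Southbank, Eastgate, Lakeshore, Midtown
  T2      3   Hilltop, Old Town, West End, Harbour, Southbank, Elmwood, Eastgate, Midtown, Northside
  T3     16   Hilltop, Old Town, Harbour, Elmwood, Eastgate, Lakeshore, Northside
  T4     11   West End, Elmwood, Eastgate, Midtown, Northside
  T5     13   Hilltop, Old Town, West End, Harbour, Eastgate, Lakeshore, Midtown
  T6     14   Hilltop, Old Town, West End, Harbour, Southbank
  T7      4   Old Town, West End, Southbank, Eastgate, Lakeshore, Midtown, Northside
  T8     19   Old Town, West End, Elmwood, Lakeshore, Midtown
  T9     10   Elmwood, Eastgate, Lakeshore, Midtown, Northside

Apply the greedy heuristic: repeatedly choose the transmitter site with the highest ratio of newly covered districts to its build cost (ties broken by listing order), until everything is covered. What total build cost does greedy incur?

Pick 1: T2 adds 9 new (Hilltop, Old Town, West End, Harbour, Southbank, Elmwood, Eastgate, Midtown, Northside) at build cost 3 (ratio 9/3).
Pick 2: T7 adds 1 new (Lakeshore) at build cost 4 (ratio 1/4).
Greedy total build cost: 3 + 4 = 7.

7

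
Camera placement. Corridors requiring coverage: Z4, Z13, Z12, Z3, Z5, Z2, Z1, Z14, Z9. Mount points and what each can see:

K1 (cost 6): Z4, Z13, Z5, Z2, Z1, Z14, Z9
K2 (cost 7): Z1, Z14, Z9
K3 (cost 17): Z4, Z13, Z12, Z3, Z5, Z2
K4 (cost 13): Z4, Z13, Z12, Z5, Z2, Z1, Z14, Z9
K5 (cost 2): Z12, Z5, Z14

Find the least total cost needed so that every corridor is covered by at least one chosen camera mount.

K1, K3 cover every corridor at cost 6 + 17 = 23.
Any cover uses at least 2 camera mounts; among all covering selections none totals below 23.

23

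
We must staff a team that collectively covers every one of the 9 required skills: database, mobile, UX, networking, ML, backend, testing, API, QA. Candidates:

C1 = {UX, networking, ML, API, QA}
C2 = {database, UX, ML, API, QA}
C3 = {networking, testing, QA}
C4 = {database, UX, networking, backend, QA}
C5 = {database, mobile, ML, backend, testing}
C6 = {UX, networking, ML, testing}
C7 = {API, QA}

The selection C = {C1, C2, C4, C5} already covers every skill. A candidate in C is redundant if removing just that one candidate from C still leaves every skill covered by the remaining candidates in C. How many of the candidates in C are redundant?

Drop C1: the rest still cover every skill — redundant.
Drop C2: the rest still cover every skill — redundant.
Drop C4: the rest still cover every skill — redundant.
Drop C5: mobile, testing uncovered — not redundant.
3 redundant: C1, C2, C4.

3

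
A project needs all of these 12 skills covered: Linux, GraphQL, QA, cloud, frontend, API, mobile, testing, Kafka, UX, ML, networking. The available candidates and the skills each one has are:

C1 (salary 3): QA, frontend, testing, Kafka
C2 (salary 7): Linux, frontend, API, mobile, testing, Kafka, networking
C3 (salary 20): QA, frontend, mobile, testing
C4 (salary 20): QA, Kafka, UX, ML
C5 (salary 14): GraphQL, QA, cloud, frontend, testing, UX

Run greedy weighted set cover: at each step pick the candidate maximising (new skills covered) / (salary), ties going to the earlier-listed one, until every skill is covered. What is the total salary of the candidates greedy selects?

Pick 1: C1 adds 4 new (QA, frontend, testing, Kafka) at salary 3 (ratio 4/3).
Pick 2: C2 adds 4 new (Linux, API, mobile, networking) at salary 7 (ratio 4/7).
Pick 3: C5 adds 3 new (GraphQL, cloud, UX) at salary 14 (ratio 3/14).
Pick 4: C4 adds 1 new (ML) at salary 20 (ratio 1/20).
Greedy total salary: 3 + 7 + 14 + 20 = 44. (The true optimum is 41, so greedy overshoots here.)

44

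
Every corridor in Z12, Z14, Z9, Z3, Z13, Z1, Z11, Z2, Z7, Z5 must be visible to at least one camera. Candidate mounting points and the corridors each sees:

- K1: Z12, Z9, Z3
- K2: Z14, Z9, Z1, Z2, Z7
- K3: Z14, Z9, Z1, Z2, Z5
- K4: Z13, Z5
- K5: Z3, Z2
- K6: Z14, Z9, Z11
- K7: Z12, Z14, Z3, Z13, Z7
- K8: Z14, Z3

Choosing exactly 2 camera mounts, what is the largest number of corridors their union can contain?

9

Choosing K3, K7 covers {Z12, Z14, Z9, Z3, Z13, Z1, Z2, Z7, Z5} — 9 corridors.
No choice of 2 camera mounts does better; here Z11 is left uncovered.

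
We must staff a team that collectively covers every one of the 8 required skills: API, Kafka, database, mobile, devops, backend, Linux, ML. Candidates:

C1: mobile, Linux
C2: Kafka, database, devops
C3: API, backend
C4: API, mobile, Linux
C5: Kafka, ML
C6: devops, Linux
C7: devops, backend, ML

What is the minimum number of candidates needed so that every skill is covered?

C2, C4, C7 together cover {API, Kafka, database, mobile, devops, backend, Linux, ML} — every skill.
No 2 of the 7 candidates cover everything (all 21 pairs fall short), so 3 is minimum.

3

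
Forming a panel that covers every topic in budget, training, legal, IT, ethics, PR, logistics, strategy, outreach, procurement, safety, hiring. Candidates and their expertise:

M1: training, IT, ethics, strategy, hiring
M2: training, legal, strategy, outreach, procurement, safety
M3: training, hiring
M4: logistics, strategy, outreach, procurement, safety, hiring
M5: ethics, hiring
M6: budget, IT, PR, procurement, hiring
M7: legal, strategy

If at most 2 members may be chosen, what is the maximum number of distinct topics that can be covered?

10

Choosing M2, M6 covers {budget, training, legal, IT, PR, strategy, outreach, procurement, safety, hiring} — 10 topics.
No choice of 2 members does better; here ethics, logistics are left uncovered.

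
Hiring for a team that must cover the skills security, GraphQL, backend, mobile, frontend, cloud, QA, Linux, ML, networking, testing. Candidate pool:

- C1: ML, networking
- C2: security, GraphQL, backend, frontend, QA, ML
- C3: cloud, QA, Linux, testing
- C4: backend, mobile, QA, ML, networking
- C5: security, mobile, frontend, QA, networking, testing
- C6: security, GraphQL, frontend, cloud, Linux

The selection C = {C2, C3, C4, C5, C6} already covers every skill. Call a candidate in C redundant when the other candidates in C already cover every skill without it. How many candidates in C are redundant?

Drop C2: the rest still cover every skill — redundant.
Drop C3: the rest still cover every skill — redundant.
Drop C4: the rest still cover every skill — redundant.
Drop C5: the rest still cover every skill — redundant.
Drop C6: the rest still cover every skill — redundant.
5 redundant: C2, C3, C4, C5, C6.

5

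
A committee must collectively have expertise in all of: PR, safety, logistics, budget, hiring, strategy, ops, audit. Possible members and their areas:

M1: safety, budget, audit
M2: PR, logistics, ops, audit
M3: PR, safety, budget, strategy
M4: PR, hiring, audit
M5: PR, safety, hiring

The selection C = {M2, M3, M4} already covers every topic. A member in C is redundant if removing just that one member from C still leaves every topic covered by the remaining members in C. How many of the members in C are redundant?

0

Drop M2: logistics, ops uncovered — not redundant.
Drop M3: safety, budget, strategy uncovered — not redundant.
Drop M4: hiring uncovered — not redundant.
None of the members in C is redundant.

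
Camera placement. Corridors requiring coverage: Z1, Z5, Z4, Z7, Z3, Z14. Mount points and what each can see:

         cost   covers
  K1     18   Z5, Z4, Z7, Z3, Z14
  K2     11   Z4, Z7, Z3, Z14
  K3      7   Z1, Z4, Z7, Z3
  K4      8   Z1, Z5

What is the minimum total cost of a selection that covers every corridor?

19

K2, K4 cover every corridor at cost 11 + 8 = 19.
Any cover uses at least 2 camera mounts; among all covering selections none totals below 19.
Greedy by coverage-per-cost would pick K3, K4, K2 for 26 — worse than the optimum 19.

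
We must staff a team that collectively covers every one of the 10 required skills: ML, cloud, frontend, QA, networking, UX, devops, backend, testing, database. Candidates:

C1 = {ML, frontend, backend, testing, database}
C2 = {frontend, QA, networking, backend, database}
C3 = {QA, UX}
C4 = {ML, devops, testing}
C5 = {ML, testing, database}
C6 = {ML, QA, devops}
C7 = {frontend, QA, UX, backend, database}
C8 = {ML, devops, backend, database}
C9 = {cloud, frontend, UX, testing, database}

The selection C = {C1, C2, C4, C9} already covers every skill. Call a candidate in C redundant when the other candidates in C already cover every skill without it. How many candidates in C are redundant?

Drop C1: the rest still cover every skill — redundant.
Drop C2: QA, networking uncovered — not redundant.
Drop C4: devops uncovered — not redundant.
Drop C9: cloud, UX uncovered — not redundant.
1 redundant: C1.

1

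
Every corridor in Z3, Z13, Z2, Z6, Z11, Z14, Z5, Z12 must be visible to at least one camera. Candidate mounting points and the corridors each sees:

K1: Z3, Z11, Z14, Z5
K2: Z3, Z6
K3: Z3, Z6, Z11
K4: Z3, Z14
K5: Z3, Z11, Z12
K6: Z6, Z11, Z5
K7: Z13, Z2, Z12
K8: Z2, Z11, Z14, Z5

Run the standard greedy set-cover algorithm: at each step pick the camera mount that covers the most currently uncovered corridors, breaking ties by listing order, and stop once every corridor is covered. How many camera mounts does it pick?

3

Pick 1: K1 covers 4 new corridors (Z3, Z11, Z14, Z5).
Pick 2: K7 covers 3 new corridors (Z13, Z2, Z12).
Pick 3: K2 covers 1 new corridors (Z6).
Greedy uses 3 camera mounts.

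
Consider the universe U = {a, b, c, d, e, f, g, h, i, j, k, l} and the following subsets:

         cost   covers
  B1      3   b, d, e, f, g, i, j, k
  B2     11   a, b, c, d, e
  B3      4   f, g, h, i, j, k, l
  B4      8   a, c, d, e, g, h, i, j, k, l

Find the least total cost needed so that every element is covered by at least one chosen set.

11

B1, B4 cover every element at cost 3 + 8 = 11.
Any cover uses at least 2 sets; among all covering selections none totals below 11.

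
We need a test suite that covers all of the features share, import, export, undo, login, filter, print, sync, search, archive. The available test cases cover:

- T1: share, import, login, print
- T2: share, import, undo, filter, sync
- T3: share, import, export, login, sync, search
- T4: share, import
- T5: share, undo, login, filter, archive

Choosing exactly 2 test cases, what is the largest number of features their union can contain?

9

Choosing T3, T5 covers {share, import, export, undo, login, filter, sync, search, archive} — 9 features.
No choice of 2 test cases does better; here print is left uncovered.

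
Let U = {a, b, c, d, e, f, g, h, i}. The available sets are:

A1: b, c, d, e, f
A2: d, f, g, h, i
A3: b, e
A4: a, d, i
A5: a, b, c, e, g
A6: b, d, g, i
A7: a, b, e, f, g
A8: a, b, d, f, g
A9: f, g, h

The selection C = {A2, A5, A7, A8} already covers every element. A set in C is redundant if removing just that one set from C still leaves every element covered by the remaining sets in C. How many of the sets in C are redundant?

Drop A2: h, i uncovered — not redundant.
Drop A5: c uncovered — not redundant.
Drop A7: the rest still cover every element — redundant.
Drop A8: the rest still cover every element — redundant.
2 redundant: A7, A8.

2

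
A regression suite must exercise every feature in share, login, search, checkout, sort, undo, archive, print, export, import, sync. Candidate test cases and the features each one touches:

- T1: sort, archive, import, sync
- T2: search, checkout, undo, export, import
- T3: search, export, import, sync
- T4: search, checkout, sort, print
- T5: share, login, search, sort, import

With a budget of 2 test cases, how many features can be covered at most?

Choosing T1, T2 covers {search, checkout, sort, undo, archive, export, import, sync} — 8 features.
No choice of 2 test cases does better; here share, login, print are left uncovered.

8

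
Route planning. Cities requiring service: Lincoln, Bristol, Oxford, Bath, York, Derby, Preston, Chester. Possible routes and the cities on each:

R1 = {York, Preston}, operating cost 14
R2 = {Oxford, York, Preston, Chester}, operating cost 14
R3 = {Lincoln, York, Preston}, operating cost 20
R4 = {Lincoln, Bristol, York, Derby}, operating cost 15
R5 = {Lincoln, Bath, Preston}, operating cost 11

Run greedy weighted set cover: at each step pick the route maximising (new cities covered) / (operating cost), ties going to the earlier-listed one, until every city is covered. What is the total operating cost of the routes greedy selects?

Pick 1: R2 adds 4 new (Oxford, York, Preston, Chester) at operating cost 14 (ratio 4/14).
Pick 2: R4 adds 3 new (Lincoln, Bristol, Derby) at operating cost 15 (ratio 3/15).
Pick 3: R5 adds 1 new (Bath) at operating cost 11 (ratio 1/11).
Greedy total operating cost: 14 + 15 + 11 = 40.

40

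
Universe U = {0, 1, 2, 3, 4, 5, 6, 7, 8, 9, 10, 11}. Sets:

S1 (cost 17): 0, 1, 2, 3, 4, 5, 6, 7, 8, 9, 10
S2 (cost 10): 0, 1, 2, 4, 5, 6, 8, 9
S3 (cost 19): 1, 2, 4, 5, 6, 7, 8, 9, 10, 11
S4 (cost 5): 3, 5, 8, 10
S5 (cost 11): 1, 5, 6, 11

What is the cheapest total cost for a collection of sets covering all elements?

S1, S5 cover every element at cost 17 + 11 = 28.
Any cover uses at least 2 sets; among all covering selections none totals below 28.

28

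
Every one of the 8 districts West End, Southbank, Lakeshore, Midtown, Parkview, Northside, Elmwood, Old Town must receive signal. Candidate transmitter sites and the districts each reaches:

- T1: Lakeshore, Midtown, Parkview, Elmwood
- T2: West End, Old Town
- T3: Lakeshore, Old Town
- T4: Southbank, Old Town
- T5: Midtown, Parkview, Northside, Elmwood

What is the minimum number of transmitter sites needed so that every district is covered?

T1, T2, T4, T5 together cover {West End, Southbank, Lakeshore, Midtown, Parkview, Northside, Elmwood, Old Town} — every district.
No 3 of the 5 transmitter sites cover everything (all 10 triples fall short), so 4 is minimum.

4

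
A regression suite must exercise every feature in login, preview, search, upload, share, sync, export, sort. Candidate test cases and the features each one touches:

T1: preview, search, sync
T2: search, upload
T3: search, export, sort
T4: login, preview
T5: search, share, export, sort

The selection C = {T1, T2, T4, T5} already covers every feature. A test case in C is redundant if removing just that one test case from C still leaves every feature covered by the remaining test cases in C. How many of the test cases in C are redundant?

0

Drop T1: sync uncovered — not redundant.
Drop T2: upload uncovered — not redundant.
Drop T4: login uncovered — not redundant.
Drop T5: share, export, sort uncovered — not redundant.
None of the test cases in C is redundant.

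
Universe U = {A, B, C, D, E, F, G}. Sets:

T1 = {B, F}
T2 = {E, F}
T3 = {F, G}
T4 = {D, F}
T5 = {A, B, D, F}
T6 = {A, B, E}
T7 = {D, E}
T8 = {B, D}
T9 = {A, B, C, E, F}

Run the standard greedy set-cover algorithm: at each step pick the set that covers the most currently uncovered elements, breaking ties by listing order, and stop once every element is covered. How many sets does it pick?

3

Pick 1: T9 covers 5 new elements (A, B, C, E, F).
Pick 2: T3 covers 1 new elements (G).
Pick 3: T4 covers 1 new elements (D).
Greedy uses 3 sets.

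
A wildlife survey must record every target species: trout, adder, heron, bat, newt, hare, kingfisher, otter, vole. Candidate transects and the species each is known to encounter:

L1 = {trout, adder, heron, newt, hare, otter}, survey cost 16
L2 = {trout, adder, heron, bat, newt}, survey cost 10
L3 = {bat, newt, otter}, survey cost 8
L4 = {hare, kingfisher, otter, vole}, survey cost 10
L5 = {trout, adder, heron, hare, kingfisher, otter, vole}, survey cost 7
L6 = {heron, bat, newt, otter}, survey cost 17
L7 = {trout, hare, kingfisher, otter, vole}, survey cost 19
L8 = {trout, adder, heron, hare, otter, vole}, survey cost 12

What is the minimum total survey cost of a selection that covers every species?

L3, L5 cover every species at survey cost 8 + 7 = 15.
Any cover uses at least 2 transects; among all covering selections none totals below 15.

15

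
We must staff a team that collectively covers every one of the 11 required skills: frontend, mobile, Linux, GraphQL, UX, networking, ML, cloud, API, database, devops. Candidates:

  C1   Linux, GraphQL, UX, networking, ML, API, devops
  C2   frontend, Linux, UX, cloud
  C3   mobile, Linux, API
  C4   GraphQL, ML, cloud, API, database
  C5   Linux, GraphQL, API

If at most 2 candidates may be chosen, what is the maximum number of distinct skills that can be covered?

9

Choosing C1, C2 covers {frontend, Linux, GraphQL, UX, networking, ML, cloud, API, devops} — 9 skills.
No choice of 2 candidates does better; here mobile, database are left uncovered.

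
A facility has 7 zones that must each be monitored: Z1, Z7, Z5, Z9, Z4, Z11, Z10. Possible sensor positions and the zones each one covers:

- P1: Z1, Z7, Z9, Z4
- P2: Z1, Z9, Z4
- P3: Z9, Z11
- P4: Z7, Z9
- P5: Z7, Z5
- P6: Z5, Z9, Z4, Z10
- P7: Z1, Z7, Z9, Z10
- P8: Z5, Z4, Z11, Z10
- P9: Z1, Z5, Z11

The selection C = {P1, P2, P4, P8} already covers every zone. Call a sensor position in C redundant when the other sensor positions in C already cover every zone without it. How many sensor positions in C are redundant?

3

Drop P1: the rest still cover every zone — redundant.
Drop P2: the rest still cover every zone — redundant.
Drop P4: the rest still cover every zone — redundant.
Drop P8: Z5, Z11, Z10 uncovered — not redundant.
3 redundant: P1, P2, P4.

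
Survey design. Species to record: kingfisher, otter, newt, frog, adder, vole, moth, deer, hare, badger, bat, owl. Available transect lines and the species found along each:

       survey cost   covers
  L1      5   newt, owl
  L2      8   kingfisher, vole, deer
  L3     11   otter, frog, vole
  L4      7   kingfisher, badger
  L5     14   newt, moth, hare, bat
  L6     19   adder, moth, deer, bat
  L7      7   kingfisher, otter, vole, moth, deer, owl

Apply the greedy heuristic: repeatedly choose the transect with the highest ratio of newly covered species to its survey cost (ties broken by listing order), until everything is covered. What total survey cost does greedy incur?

58

Pick 1: L7 adds 6 new (kingfisher, otter, vole, moth, deer, owl) at survey cost 7 (ratio 6/7).
Pick 2: L5 adds 3 new (newt, hare, bat) at survey cost 14 (ratio 3/14).
Pick 3: L4 adds 1 new (badger) at survey cost 7 (ratio 1/7).
Pick 4: L3 adds 1 new (frog) at survey cost 11 (ratio 1/11).
Pick 5: L6 adds 1 new (adder) at survey cost 19 (ratio 1/19).
Greedy total survey cost: 7 + 14 + 7 + 11 + 19 = 58. (The true optimum is 56, so greedy overshoots here.)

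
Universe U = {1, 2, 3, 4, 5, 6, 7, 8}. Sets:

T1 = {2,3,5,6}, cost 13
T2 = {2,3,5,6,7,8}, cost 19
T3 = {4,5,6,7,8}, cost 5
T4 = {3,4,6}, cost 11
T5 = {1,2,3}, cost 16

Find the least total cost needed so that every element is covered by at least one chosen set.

T3, T5 cover every element at cost 5 + 16 = 21.
Any cover uses at least 2 sets; among all covering selections none totals below 21.

21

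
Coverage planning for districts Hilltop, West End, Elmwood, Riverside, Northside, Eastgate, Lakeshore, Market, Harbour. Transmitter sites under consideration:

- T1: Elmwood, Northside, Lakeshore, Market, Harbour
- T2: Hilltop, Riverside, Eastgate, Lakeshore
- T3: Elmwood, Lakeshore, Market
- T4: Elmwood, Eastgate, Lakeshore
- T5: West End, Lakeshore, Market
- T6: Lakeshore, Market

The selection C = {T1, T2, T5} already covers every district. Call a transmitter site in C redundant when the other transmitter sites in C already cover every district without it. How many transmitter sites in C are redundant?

0

Drop T1: Elmwood, Northside, Harbour uncovered — not redundant.
Drop T2: Hilltop, Riverside, Eastgate uncovered — not redundant.
Drop T5: West End uncovered — not redundant.
None of the transmitter sites in C is redundant.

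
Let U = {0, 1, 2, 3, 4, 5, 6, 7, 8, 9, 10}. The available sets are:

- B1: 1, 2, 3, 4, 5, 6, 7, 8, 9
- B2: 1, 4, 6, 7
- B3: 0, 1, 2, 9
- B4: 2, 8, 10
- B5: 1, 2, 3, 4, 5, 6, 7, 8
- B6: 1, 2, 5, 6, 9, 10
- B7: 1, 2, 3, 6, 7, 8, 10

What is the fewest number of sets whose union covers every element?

B1, B3, B4 together cover {0, 1, 2, 3, 4, 5, 6, 7, 8, 9, 10} — every element.
No 2 of the 7 sets cover everything (all 21 pairs fall short), so 3 is minimum.

3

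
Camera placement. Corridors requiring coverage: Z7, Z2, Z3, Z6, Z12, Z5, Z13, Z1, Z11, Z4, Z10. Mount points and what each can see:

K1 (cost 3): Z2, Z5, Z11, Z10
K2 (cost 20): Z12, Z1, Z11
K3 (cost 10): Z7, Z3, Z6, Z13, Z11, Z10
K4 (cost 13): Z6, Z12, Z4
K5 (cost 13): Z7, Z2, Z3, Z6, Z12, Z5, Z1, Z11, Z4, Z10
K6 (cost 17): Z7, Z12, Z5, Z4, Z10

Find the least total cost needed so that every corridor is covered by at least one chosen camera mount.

23

K3, K5 cover every corridor at cost 10 + 13 = 23.
Any cover uses at least 2 camera mounts; among all covering selections none totals below 23.
Greedy by coverage-per-cost would pick K1, K5, K3 for 26 — worse than the optimum 23.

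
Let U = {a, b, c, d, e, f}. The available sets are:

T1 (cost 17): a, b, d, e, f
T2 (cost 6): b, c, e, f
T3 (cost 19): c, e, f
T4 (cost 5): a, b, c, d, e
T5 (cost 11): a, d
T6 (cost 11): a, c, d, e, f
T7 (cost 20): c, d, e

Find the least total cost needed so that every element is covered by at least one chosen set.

11

T2, T4 cover every element at cost 6 + 5 = 11.
Any cover uses at least 2 sets; among all covering selections none totals below 11.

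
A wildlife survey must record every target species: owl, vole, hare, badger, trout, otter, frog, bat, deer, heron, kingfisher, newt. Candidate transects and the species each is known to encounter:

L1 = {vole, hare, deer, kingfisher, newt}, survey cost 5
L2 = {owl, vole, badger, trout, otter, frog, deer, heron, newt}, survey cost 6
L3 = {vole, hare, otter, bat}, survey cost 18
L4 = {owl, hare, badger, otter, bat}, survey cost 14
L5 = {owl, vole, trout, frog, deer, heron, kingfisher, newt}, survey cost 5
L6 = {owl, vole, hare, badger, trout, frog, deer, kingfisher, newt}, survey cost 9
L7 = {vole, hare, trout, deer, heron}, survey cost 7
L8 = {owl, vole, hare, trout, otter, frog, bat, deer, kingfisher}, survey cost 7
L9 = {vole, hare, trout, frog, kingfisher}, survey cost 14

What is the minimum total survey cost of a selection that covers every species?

13

L2, L8 cover every species at survey cost 6 + 7 = 13.
Any cover uses at least 2 transects; among all covering selections none totals below 13.
Greedy by coverage-per-survey cost would pick L5, L8, L2 for 18 — worse than the optimum 13.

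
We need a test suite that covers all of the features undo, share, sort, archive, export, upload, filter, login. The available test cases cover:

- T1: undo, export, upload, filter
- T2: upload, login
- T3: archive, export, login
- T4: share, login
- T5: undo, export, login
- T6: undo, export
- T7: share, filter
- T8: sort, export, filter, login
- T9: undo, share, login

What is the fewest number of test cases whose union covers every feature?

T1, T3, T4, T8 together cover {undo, share, sort, archive, export, upload, filter, login} — every feature.
No 3 of the 9 test cases cover everything (all 84 triples fall short), so 4 is minimum.

4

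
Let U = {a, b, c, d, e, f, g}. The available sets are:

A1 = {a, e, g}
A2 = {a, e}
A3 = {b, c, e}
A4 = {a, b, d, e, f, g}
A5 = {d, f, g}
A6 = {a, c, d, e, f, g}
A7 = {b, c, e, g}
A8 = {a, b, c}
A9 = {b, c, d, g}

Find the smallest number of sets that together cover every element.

2

A3, A4 together cover {a, b, c, d, e, f, g} — every element.
No single set contains all 7 elements, so 2 is optimal.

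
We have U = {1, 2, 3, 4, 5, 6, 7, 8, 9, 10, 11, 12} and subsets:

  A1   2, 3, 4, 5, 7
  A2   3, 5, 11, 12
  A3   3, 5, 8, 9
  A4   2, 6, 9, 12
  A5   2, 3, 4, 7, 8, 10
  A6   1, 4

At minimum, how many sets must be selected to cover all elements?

4

A2, A4, A5, A6 together cover {1, 2, 3, 4, 5, 6, 7, 8, 9, 10, 11, 12} — every element.
No 3 of the 6 sets cover everything (all 20 triples fall short), so 4 is minimum.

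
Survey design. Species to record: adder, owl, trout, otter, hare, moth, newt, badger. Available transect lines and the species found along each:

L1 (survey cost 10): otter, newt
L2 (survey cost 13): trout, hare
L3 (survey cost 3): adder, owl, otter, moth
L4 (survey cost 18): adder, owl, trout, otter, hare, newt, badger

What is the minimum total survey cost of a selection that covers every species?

21

L3, L4 cover every species at survey cost 3 + 18 = 21.
Any cover uses at least 2 transects; among all covering selections none totals below 21.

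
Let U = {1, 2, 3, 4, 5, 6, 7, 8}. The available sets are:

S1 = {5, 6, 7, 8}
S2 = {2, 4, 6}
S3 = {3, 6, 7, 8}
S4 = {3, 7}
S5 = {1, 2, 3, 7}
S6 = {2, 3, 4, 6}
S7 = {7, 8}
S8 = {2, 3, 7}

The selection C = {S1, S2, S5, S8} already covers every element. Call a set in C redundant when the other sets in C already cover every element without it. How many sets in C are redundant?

1

Drop S1: 5, 8 uncovered — not redundant.
Drop S2: 4 uncovered — not redundant.
Drop S5: 1 uncovered — not redundant.
Drop S8: the rest still cover every element — redundant.
1 redundant: S8.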